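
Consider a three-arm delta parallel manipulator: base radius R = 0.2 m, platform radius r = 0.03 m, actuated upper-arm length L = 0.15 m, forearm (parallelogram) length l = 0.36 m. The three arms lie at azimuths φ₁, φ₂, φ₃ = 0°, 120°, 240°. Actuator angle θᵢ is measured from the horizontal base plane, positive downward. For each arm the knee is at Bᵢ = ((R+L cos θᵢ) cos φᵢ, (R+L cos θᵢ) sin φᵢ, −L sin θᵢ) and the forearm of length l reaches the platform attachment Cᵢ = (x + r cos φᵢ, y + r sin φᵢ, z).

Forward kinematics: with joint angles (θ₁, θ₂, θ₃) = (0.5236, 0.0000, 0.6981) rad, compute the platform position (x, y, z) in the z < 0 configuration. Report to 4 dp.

(-0.0135, 0.0557, -0.2431)

φ1=0.0°: virtual centre (0.2999, 0.0000, -0.0750), radius l
O2 = (0.3200·cos120.0°, 0.3200·sin120.0°, 0.0000) = (-0.1600, 0.2771, 0.0000)
φ3=240.0°: virtual centre (-0.1425, -0.2467, -0.0964), radius l
eliminate P² terms by subtracting sphere 1 from 2 and 3
plane₁₂: -0.9198x+0.5543y+0.1500z = 0.0068
Cramer: x(z) = -0.0006+0.0533z;  y(z) = 0.0114-0.1823z
into |P−O₁|² = l²: 1.0361z² + 0.1139z + -0.0336 = 0;  Δ = 0.1520;  z = -0.2431 or 0.1332 → z<0 root = -0.2431
x = -0.0135, y = 0.0557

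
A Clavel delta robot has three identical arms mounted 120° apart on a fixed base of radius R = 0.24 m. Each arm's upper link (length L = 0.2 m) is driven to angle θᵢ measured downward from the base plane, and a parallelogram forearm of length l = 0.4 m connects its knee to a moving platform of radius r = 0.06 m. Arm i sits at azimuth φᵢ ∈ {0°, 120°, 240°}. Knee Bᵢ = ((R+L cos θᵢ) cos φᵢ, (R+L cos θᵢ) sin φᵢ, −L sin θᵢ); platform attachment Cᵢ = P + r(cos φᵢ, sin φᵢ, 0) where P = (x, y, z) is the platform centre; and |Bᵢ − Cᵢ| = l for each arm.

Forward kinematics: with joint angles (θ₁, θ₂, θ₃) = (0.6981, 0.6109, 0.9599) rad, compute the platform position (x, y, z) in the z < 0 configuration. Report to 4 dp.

(0.0152, 0.0492, -0.3661)

arm 1 at φ=0.0°: ρ1 = 0.3332;  O1 = (0.3332, 0.0000, -0.1286)
O2 = (0.3438·cos120.0°, 0.3438·sin120.0°, -0.1147) = (-0.1719, 0.2978, -0.1147)
O3 = (0.2947·cos240.0°, 0.2947·sin240.0°, -0.1638) = (-0.1474, -0.2552, -0.1638)
|O₂|²−|O₁|² = 0.0038;  |O₃|²−|O₁|² = -0.0139
[-1.0103 0.5955 0.0277]·P = 0.0038;  [-0.9611 -0.5105 -0.0705]·P = -0.0139
Cramer: x(z) = 0.0058-0.0256z;  y(z) = 0.0162-0.0899z
into |P−O₁|² = l²: 1.0087z² + 0.2710z + -0.0360 = 0;  Δ = 0.2187;  z = -0.3661 or 0.0975 → z<0 root = -0.3661
x = 0.0152, y = 0.0492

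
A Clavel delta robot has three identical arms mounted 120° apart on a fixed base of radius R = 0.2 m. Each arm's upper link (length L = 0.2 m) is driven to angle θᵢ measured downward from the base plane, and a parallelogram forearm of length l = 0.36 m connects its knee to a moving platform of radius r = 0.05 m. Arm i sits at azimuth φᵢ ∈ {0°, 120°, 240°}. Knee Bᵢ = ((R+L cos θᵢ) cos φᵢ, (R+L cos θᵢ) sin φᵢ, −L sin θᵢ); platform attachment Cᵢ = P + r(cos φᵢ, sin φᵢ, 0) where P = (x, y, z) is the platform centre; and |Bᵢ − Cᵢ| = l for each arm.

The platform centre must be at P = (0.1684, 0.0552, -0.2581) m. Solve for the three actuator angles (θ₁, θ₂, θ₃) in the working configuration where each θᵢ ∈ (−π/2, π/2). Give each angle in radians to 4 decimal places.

θ₁ = -0.2617, θ₂ = 0.9602, θ₃ = 1.3090

rotate P by −φ1: (0.1684, 0.0552, -0.2581)
  e−x'=-0.0184;  (l²−L²−(e−x')²−y'²−z²)/2L = 0.0490
  γ=atan2(-0.2581,-0.0184)=-1.6420;  ψ=arccos(0.1894)=1.3803;  θ1=γ+ψ≈-0.2617
arm 2 (φ=120.0°): x'=-0.0364, y'=-0.1734
  e−x'=0.1864;  (l²−L²−(e−x')²−y'²−z²)/2L = -0.1046
  √(A²+B²)=0.3184;  θ2 = -0.9453+1.9056 ≈ 0.9602
rotate P by −φ3: (-0.1320, 0.1182, -0.2581)
  e−x'=0.2820;  (l²−L²−(e−x')²−y'²−z²)/2L = -0.1763
  γ=atan2(-0.2581,0.2820)=-0.7412;  ψ=arccos(-0.4612)=2.0501;  θ3=γ+ψ≈1.3090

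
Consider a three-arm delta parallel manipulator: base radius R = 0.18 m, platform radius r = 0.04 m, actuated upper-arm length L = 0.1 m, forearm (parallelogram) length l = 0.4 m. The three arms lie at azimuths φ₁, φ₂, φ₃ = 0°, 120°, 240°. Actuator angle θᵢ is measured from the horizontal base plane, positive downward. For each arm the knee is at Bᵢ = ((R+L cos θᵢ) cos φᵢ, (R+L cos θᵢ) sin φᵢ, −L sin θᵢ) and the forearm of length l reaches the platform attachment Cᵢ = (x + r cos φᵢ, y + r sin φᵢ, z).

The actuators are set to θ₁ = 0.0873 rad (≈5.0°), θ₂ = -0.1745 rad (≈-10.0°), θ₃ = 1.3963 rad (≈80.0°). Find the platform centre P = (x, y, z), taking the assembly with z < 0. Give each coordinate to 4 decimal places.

(0.0646, 0.1536, -0.3339)

arm 1 at φ=0.0°: e+L cos θ1 = 0.2396;  S1 = (0.2396, 0.0000, -0.0087)
S2 = (0.2385·cos120.0°, 0.2385·sin120.0°, 0.0174) = (-0.1192, 0.2065, 0.0174)
φ3=240.0°: virtual centre (-0.0787, -0.1363, -0.0985), radius l
eliminate P² terms by subtracting sphere 1 from 2 and 3
linear system: -0.7177x+0.4131y = -0.0003−0.0522z; -0.6366x+-0.2726y = -0.0230−-0.1795z
det = 0.4586;  x = 0.0209+-0.1307z,  y = 0.0356+-0.3534z
into |P−S₁|² = l²: 1.1420z² + 0.0494z + -0.1108 = 0;  Δ = 0.5087;  z = -0.3339 or 0.2906 → z<0 root = -0.3339
x = 0.0646, y = 0.1536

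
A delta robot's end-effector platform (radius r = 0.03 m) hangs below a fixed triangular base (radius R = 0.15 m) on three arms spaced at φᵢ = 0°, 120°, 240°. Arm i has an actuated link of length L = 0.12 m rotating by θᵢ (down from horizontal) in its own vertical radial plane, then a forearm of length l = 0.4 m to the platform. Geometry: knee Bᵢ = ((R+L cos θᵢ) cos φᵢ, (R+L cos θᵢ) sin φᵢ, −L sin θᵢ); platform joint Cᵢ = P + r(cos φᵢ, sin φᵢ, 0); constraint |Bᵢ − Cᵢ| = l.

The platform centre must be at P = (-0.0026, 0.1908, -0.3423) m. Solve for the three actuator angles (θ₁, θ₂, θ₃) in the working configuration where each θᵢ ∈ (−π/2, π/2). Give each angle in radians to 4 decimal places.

θ₁ = 0.6107, θ₂ = -0.3489, θ₃ = 1.3091

arm 1 (φ=0.0°): x'=-0.0026, y'=0.1908
  A cos θ + B sin θ = C:  0.1226·cos θ + -0.3423·sin θ = -0.0959
  θ1 = atan2(B,A) + arccos(C/0.3636) = 0.6107
arm 2 (φ=120.0°): x'=0.1665, y'=-0.0931
  e−x'=-0.0465;  (l²−L²−(e−x')²−y'²−z²)/2L = 0.0733
  √(A²+B²)=0.3454;  θ2 = -1.7059+1.3570 ≈ -0.3489
arm 3 (φ=240.0°): x'=-0.1639, y'=-0.0977
  A=0.2839, B=-0.3423, C=(l²−L²−A²−y'²−z²)/(2L)=-0.2572
  γ=atan2(-0.3423,0.2839)=-0.8783;  ψ=arccos(-0.5783)=2.1874;  θ3=γ+ψ≈1.3091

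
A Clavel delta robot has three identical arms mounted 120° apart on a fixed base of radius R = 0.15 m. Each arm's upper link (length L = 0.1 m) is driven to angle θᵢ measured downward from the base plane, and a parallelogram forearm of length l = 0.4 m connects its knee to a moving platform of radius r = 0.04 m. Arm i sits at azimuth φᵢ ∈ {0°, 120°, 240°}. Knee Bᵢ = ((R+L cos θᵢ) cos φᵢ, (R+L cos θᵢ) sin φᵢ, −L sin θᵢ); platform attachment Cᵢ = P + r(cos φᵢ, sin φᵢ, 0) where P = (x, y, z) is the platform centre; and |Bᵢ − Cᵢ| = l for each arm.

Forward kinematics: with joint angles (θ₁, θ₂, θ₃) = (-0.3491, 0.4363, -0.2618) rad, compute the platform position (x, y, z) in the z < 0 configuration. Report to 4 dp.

centre 1 = (0.2040·cos0.0°, 0.2040·sin0.0°, 0.0342) = (0.2040, 0.0000, 0.0342)
centre 2 = (0.2006·cos120.0°, 0.2006·sin120.0°, -0.0423) = (-0.1003, 0.1738, -0.0423)
φ3=240.0°: virtual centre (-0.1033, -0.1789, 0.0259), radius l
eliminate P² terms by subtracting sphere 1 from 2 and 3
plane₁₂: -0.6086x+0.3475y+-0.1529z = -0.0007
det = 0.4313;  x = 0.0001+-0.1403z,  y = -0.0019+0.1944z
sphere 1 gives Az²+Bz+C=0 with A=1.0575, B=-0.0119, C=-0.1173;  B²−4AC=0.4962;  roots -0.3274, 0.3387;  negative root z = -0.3274
x = 0.0461, y = -0.0655

(0.0461, -0.0655, -0.3274)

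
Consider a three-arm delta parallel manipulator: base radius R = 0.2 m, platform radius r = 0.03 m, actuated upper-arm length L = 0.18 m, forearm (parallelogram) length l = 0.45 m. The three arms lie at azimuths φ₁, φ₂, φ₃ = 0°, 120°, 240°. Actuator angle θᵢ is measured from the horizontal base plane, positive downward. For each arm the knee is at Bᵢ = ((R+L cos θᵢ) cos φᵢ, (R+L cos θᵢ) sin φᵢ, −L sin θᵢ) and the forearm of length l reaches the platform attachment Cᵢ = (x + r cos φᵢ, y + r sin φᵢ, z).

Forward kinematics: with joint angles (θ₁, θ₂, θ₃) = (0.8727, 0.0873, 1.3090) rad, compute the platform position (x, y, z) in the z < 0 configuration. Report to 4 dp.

arm 1 at φ=0.0°: (R−r)+L cos θ1 = 0.2857;  centre 1 = (0.2857, 0.0000, -0.1379)
centre 2 = (0.3493·cos120.0°, 0.3493·sin120.0°, -0.0157) = (-0.1747, 0.3025, -0.0157)
φ3=240.0°: virtual centre (-0.1083, -0.1876, -0.1739), radius l
eliminate P² terms by subtracting sphere 1 from 2 and 3
[-0.9207 0.6050 0.2444]·P = 0.0216;  [-0.7880 -0.3751 -0.0719]·P = -0.0235
Cramer: x(z) = 0.0074+0.0586z;  y(z) = 0.0470-0.3148z
sphere 1 gives Az²+Bz+C=0 with A=1.1025, B=0.2136, C=-0.1038;  B²−4AC=0.5035;  roots -0.4187, 0.2250;  negative root z = -0.4187
x = -0.0171, y = 0.1788

(-0.0171, 0.1788, -0.4187)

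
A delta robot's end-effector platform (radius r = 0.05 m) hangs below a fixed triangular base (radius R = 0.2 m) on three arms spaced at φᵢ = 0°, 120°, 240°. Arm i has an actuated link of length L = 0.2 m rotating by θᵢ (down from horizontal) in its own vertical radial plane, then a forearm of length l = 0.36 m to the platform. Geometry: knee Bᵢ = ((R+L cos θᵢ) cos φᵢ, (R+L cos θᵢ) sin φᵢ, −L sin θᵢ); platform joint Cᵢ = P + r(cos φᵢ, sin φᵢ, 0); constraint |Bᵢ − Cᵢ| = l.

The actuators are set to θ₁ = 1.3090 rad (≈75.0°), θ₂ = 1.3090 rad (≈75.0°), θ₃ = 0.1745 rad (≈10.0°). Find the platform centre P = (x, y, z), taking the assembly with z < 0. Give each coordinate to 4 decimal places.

(-0.0862, -0.1492, -0.3495)

φ1=0.0°: virtual centre (0.2018, 0.0000, -0.1932), radius l
arm 2 at φ=120.0°: (R−r)+L cos θ2 = 0.2018;  O2 = (-0.1009, 0.1747, -0.1932)
O3 = (0.3470·cos240.0°, 0.3470·sin240.0°, -0.0347) = (-0.1735, -0.3005, -0.0347)
subtract pairs → two planes through P
[-0.6053 0.3495 0.0000]·P = 0.0000;  [-0.7505 -0.6010 0.3169]·P = 0.0436
det = 0.6260;  x = -0.0243+0.1769z,  y = -0.0421+0.3064z
sphere 1 gives Az²+Bz+C=0 with A=1.1252, B=0.2806, C=-0.0394;  B²−4AC=0.2560;  roots -0.3495, 0.1002;  negative root z = -0.3495
x = -0.0862, y = -0.1492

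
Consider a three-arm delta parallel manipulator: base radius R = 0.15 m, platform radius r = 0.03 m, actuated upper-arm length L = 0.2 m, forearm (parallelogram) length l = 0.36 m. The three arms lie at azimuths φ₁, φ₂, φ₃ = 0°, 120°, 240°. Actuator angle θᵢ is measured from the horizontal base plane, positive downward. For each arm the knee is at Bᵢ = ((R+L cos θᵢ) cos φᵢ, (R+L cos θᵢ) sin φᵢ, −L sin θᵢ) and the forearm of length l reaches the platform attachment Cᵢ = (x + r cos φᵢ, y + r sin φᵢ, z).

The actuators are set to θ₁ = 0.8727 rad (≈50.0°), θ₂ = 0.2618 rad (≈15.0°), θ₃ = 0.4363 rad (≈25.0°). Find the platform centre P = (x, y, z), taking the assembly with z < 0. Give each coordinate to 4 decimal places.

arm 1 at φ=0.0°: ρ1 = 0.2486;  O1 = (0.2486, 0.0000, -0.1532)
O2 = (0.3132·cos120.0°, 0.3132·sin120.0°, -0.0518) = (-0.1566, 0.2712, -0.0518)
O3 = (0.3013·cos240.0°, 0.3013·sin240.0°, -0.0845) = (-0.1506, -0.2609, -0.0845)
eliminate P² terms by subtracting sphere 1 from 2 and 3
plane₁₂: -0.8103x+0.5425y+0.2029z = 0.0155
det = 0.8559;  x = -0.0175+0.2108z,  y = 0.0025+-0.0592z
quadratic in z: (1.0479)z²+(0.1940)z+(-0.0353)=0, √Δ=0.4310 → z ∈ {-0.2982, 0.1131}; z = -0.2982 (taking z<0)
x = -0.0803, y = 0.0201

(-0.0803, 0.0201, -0.2982)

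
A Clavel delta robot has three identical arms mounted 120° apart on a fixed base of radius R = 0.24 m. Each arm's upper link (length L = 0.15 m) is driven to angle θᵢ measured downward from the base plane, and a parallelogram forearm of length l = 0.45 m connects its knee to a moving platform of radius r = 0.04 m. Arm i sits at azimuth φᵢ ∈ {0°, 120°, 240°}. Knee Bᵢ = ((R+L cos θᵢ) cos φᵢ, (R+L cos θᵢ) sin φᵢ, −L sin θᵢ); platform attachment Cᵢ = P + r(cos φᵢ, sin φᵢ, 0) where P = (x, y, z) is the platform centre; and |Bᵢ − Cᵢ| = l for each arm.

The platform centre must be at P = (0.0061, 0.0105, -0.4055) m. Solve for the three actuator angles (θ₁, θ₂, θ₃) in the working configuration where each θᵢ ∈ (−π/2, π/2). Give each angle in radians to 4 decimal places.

φ1=0.0° → target in arm frame (0.0061, 0.0105)
  e−x'=0.1939;  (l²−L²−(e−x')²−y'²−z²)/2L = -0.0738
  √(A²+B²)=0.4495;  θ1 = -1.1248+1.7357 ≈ 0.6110
rotate P by −φ2: (0.0060, -0.0105, -0.4055)
  e−x'=0.1940;  (l²−L²−(e−x')²−y'²−z²)/2L = -0.0739
  √(A²+B²)=0.4495;  θ2 = -1.1246+1.7359 ≈ 0.6112
rotate P by −φ3: (-0.0121, 0.0000, -0.4055)
  e−x'=0.2121;  (l²−L²−(e−x')²−y'²−z²)/2L = -0.0981
  √(A²+B²)=0.4576;  θ3 = -1.0888+1.7869 ≈ 0.6981

θ₁ = 0.6110, θ₂ = 0.6112, θ₃ = 0.6981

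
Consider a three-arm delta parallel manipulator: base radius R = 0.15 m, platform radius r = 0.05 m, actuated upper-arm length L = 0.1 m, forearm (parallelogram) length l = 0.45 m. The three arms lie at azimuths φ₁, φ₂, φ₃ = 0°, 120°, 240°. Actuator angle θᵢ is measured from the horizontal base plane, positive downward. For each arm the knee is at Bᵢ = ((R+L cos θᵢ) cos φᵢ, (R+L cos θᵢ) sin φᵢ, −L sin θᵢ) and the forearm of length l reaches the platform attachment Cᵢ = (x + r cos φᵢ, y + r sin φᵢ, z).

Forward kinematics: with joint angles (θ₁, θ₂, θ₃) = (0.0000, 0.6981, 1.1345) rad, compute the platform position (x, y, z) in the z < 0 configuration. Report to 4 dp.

(0.1401, 0.0633, -0.4415)

arm 1 at φ=0.0°: ρ1 = 0.2000;  centre 1 = (0.2000, 0.0000, 0.0000)
φ2=120.0°: virtual centre (-0.0883, 0.1529, -0.0643), radius l
arm 3 at φ=240.0°: ρ3 = 0.1423;  centre 3 = (-0.0711, -0.1232, -0.0906)
subtract pairs → two planes through P
linear system: -0.5766x+0.3059y = -0.0047−-0.1286z; -0.5423x+-0.2464y = -0.0115−-0.1813z
det = 0.3079;  x = 0.0152+-0.2829z,  y = 0.0134+-0.1130z
into |P−centre ₁|² = l²: 1.0928z² + 0.1015z + -0.1682 = 0;  Δ = 0.7454;  z = -0.4415 or 0.3486 → z<0 root = -0.4415
x = 0.1401, y = 0.0633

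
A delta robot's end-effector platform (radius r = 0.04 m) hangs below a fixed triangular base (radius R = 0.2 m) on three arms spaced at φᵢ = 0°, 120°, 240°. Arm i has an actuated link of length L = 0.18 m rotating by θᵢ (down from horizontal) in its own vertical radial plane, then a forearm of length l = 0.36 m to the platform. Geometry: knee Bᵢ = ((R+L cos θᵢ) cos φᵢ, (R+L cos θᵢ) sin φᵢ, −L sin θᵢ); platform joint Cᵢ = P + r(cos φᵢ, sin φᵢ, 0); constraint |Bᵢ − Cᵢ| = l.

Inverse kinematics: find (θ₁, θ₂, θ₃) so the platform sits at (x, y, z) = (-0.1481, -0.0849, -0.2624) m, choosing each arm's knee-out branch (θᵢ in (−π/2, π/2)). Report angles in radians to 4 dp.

θ₁ = 1.3964, θ₂ = 0.7857, θ₃ = -0.1748

φ1=0.0° → target in arm frame (-0.1481, -0.0849)
  A cos θ + B sin θ = C:  0.3081·cos θ + -0.2624·sin θ = -0.2050
  γ=atan2(-0.2624,0.3081)=-0.7055;  ψ=arccos(-0.5065)=2.1019;  θ1=γ+ψ≈1.3964
φ2=120.0° → target in arm frame (0.0005, 0.1707)
  A=0.1595, B=-0.2624, C=(l²−L²−A²−y'²−z²)/(2L)=-0.0729
  θ2 = atan2(B,A) + arccos(C/0.3071) = 0.7857
rotate P by −φ3: (0.1476, -0.0858, -0.2624)
  A cos θ + B sin θ = C:  0.0124·cos θ + -0.2624·sin θ = 0.0579
  θ3 = atan2(B,A) + arccos(C/0.2627) = -0.1748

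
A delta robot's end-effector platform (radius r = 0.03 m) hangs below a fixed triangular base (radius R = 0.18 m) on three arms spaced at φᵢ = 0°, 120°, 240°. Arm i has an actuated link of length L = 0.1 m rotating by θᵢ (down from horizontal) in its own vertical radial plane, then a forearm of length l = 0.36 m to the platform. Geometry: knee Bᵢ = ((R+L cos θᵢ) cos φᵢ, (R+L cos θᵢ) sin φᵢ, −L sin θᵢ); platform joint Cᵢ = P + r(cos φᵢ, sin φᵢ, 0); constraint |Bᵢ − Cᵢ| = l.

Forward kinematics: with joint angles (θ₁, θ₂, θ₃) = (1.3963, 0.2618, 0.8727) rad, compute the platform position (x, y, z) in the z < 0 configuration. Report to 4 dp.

φ1=0.0°: virtual centre (0.1674, 0.0000, -0.0985), radius l
φ2=120.0°: virtual centre (-0.1233, 0.2136, -0.0259), radius l
centre 3 = (0.2143·cos240.0°, 0.2143·sin240.0°, -0.0766) = (-0.1071, -0.1856, -0.0766)
|centre ₂|²−|centre ₁|² = 0.0238;  |centre ₃|²−|centre ₁|² = 0.0141
[-0.5813 0.4271 0.1452]·P = 0.0238;  [-0.5490 -0.3711 0.0437]·P = 0.0141
det = 0.4502;  x = -0.0329+0.1612z,  y = 0.0108+-0.1206z
sphere 1 gives Az²+Bz+C=0 with A=1.0405, B=0.1298, C=-0.0797;  B²−4AC=0.3484;  roots -0.3460, 0.2213;  negative root z = -0.3460
x = -0.0887, y = 0.0525

(-0.0887, 0.0525, -0.3460)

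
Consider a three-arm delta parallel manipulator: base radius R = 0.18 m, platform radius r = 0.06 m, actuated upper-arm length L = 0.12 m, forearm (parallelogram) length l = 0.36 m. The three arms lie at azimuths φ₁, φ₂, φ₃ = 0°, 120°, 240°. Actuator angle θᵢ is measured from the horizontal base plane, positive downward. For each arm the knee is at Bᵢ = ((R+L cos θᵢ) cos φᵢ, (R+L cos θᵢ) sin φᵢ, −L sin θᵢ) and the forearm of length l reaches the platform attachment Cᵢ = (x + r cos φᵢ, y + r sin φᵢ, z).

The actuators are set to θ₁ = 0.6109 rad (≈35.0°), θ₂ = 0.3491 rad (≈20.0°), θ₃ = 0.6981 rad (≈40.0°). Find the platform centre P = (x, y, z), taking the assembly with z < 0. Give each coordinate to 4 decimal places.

φ1=0.0°: virtual centre (0.2183, 0.0000, -0.0688), radius l
arm 2 at φ=120.0°: e+L cos θ2 = 0.2328;  O2 = (-0.1164, 0.2016, -0.0410)
φ3=240.0°: virtual centre (-0.1060, -0.1835, -0.0771), radius l
eliminate P² terms by subtracting sphere 1 from 2 and 3
linear system: -0.6694x+0.4032y = 0.0035−0.0556z; -0.6485x+-0.3671y = -0.0015−-0.0166z
Cramer: x(z) = -0.0013+0.0270z;  y(z) = 0.0065-0.0930z
sphere 1 gives Az²+Bz+C=0 with A=1.0094, B=0.1246, C=-0.0766;  B²−4AC=0.3248;  roots -0.3440, 0.2206;  negative root z = -0.3440
x = -0.0106, y = 0.0384

(-0.0106, 0.0384, -0.3440)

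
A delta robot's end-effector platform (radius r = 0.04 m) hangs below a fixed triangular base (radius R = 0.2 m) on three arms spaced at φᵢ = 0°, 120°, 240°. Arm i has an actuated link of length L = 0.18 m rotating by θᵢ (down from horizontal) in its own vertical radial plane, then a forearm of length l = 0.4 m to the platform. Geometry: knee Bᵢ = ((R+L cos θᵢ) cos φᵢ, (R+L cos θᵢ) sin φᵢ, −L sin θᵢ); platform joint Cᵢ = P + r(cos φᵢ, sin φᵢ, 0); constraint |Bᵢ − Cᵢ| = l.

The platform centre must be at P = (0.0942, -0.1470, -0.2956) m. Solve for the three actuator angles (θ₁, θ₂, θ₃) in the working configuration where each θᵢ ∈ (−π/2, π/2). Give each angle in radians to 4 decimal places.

arm 1 (φ=0.0°): x'=0.0942, y'=-0.1470
  A=0.0658, B=-0.2956, C=(l²−L²−A²−y'²−z²)/(2L)=0.0397
  γ=atan2(-0.2956,0.0658)=-1.3518;  ψ=arccos(0.1310)=1.4394;  θ1=γ+ψ≈0.0876
φ2=120.0° → target in arm frame (-0.1744, -0.0081)
  e−x'=0.3344;  (l²−L²−(e−x')²−y'²−z²)/2L = -0.1991
  √(A²+B²)=0.4463;  θ2 = -0.7239+2.0332 ≈ 1.3093
arm 3 (φ=240.0°): x'=0.0802, y'=0.1551
  A=0.0798, B=-0.2956, C=(l²−L²−A²−y'²−z²)/(2L)=0.0272
  γ=atan2(-0.2956,0.0798)=-1.3071;  ψ=arccos(0.0889)=1.4817;  θ3=γ+ψ≈0.1746

θ₁ = 0.0876, θ₂ = 1.3093, θ₃ = 0.1746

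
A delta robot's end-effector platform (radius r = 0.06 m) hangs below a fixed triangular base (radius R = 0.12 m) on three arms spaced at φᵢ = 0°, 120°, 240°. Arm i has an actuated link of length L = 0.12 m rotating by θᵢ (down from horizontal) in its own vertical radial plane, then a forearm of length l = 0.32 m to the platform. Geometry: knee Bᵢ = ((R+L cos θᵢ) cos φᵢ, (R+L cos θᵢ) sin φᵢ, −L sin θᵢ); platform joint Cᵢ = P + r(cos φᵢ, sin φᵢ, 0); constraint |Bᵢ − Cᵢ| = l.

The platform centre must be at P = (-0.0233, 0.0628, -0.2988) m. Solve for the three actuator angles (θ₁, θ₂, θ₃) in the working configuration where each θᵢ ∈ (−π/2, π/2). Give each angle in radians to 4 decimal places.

rotate P by −φ1: (-0.0233, 0.0628, -0.2988)
  e−x'=0.0833;  (l²−L²−(e−x')²−y'²−z²)/2L = -0.0507
  √(A²+B²)=0.3102;  θ1 = -1.2989+1.7349 ≈ 0.4360
arm 2 (φ=120.0°): x'=0.0660, y'=-0.0112
  A=-0.0060, B=-0.2988, C=(l²−L²−A²−y'²−z²)/(2L)=-0.0060
  γ=atan2(-0.2988,-0.0060)=-1.5910;  ψ=arccos(-0.0201)=1.5909;  θ2=γ+ψ≈-0.0001
rotate P by −φ3: (-0.0427, -0.0516, -0.2988)
  e−x'=0.1027;  (l²−L²−(e−x')²−y'²−z²)/2L = -0.0604
  γ=atan2(-0.2988,0.1027)=-1.2396;  ψ=arccos(-0.1912)=1.7631;  θ3=γ+ψ≈0.5235

θ₁ = 0.4360, θ₂ = -0.0001, θ₃ = 0.5235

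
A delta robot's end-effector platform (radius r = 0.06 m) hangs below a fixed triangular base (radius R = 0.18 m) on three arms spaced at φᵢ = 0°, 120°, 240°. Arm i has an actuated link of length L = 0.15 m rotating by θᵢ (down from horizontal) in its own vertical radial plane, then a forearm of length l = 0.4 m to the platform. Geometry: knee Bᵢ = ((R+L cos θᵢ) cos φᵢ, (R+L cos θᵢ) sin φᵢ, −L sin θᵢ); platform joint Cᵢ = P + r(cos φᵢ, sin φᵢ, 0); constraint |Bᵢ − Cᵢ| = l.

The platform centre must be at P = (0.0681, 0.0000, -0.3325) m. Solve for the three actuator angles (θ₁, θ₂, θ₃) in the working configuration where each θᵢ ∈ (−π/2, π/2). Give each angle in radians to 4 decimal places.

θ₁ = -0.0877, θ₂ = 0.4363, θ₃ = 0.4363

φ1=0.0° → target in arm frame (0.0681, 0.0000)
  e−x'=0.0519;  (l²−L²−(e−x')²−y'²−z²)/2L = 0.0808
  γ=atan2(-0.3325,0.0519)=-1.4160;  ψ=arccos(0.2402)=1.3282;  θ1=γ+ψ≈-0.0877
rotate P by −φ2: (-0.0340, -0.0590, -0.3325)
  A=0.1540, B=-0.3325, C=(l²−L²−A²−y'²−z²)/(2L)=-0.0009
  θ2 = atan2(B,A) + arccos(C/0.3665) = 0.4363
arm 3 (φ=240.0°): x'=-0.0341, y'=0.0590
  A=0.1541, B=-0.3325, C=(l²−L²−A²−y'²−z²)/(2L)=-0.0009
  γ=atan2(-0.3325,0.1541)=-1.1369;  ψ=arccos(-0.0024)=1.5732;  θ3=γ+ψ≈0.4363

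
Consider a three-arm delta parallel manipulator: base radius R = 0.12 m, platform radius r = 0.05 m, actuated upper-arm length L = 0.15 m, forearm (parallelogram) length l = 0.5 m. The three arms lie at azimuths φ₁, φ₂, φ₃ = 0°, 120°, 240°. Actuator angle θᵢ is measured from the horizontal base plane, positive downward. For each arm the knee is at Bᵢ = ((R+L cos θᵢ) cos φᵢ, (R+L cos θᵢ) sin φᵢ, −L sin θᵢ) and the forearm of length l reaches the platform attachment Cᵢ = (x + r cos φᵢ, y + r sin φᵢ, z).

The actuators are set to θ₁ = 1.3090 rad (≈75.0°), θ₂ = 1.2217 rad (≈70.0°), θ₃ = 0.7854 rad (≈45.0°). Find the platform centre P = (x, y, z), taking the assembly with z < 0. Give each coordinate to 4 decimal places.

S1 = (0.1088·cos0.0°, 0.1088·sin0.0°, -0.1449) = (0.1088, 0.0000, -0.1449)
φ2=120.0°: virtual centre (-0.0607, 0.1051, -0.1410), radius l
arm 3 at φ=240.0°: ρ3 = 0.1761;  S3 = (-0.0880, -0.1525, -0.1061)
eliminate P² terms by subtracting sphere 1 from 2 and 3
linear system: -0.3390x+0.2101y = 0.0017−0.0079z; -0.3937x+-0.3050y = 0.0094−0.0776z
Cramer: x(z) = -0.0135+0.1006z;  y(z) = -0.0134+0.1248z
sphere 1 gives Az²+Bz+C=0 with A=1.0257, B=0.2618, C=-0.2139;  B²−4AC=0.9460;  roots -0.6018, 0.3465;  negative root z = -0.6018
x = -0.0740, y = -0.0885

(-0.0740, -0.0885, -0.6018)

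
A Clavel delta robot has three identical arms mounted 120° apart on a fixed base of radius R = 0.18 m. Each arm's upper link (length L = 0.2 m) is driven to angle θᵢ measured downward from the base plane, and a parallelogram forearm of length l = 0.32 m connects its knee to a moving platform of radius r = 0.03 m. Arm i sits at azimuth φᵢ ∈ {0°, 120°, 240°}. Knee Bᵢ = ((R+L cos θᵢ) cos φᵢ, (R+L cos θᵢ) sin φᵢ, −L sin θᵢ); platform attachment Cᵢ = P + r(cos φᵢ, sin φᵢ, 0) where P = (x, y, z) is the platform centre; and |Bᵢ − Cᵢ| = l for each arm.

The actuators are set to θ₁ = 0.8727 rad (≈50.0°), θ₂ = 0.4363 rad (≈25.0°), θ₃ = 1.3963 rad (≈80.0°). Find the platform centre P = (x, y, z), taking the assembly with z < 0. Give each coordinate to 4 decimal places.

φ1=0.0°: virtual centre (0.2786, 0.0000, -0.1532), radius l
centre 2 = (0.3313·cos120.0°, 0.3313·sin120.0°, -0.0845) = (-0.1656, 0.2869, -0.0845)
centre 3 = (0.1847·cos240.0°, 0.1847·sin240.0°, -0.1970) = (-0.0924, -0.1600, -0.1970)
subtract pairs → two planes through P
linear system: -0.8884x+0.5738y = 0.0158−0.1374z; -0.7418x+-0.3199y = -0.0281−-0.0875z
Cramer: x(z) = 0.0156-0.0088z;  y(z) = 0.0518-0.2531z
quadratic in z: (1.0641)z²+(0.2849)z+(-0.0071)=0, √Δ=0.3338 → z ∈ {-0.2907, 0.0230}; z = -0.2907 (taking z<0)
x = 0.0182, y = 0.1253

(0.0182, 0.1253, -0.2907)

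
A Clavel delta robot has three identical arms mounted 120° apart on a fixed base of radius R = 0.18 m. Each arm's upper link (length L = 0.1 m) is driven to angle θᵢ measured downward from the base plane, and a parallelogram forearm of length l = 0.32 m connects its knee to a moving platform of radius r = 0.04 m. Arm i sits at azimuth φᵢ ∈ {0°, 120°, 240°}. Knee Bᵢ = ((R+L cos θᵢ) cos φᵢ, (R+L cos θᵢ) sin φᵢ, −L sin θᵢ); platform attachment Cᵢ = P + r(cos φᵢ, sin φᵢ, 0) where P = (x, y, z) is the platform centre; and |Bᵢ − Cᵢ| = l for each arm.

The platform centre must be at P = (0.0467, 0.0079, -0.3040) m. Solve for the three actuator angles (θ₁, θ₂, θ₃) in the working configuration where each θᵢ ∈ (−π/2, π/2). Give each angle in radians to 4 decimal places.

θ₁ = 0.4363, θ₂ = 0.8731, θ₃ = 0.9604

arm 1 (φ=0.0°): x'=0.0467, y'=0.0079
  A cos θ + B sin θ = C:  0.0933·cos θ + -0.3040·sin θ = -0.0439
  γ=atan2(-0.3040,0.0933)=-1.2730;  ψ=arccos(-0.1381)=1.7093;  θ1=γ+ψ≈0.4363
arm 2 (φ=120.0°): x'=-0.0165, y'=-0.0444
  A cos θ + B sin θ = C:  0.1565·cos θ + -0.3040·sin θ = -0.1324
  θ2 = atan2(B,A) + arccos(C/0.3419) = 0.8731
φ3=240.0° → target in arm frame (-0.0302, 0.0365)
  A=0.1702, B=-0.3040, C=(l²−L²−A²−y'²−z²)/(2L)=-0.1516
  γ=atan2(-0.3040,0.1702)=-1.0604;  ψ=arccos(-0.4350)=2.0209;  θ3=γ+ψ≈0.9604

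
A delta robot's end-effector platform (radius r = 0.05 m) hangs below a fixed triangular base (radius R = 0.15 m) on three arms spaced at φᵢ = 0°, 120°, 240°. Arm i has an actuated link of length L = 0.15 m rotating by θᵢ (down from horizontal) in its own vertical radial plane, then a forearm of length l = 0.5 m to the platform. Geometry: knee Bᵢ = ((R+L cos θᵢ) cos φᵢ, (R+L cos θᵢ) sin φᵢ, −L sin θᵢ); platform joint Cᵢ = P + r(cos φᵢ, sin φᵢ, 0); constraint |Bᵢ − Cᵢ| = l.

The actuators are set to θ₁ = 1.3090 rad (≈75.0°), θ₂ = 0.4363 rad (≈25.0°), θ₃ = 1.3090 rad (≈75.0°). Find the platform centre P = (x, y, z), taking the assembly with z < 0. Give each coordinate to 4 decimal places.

φ1=0.0°: virtual centre (0.1388, 0.0000, -0.1449), radius l
arm 2 at φ=120.0°: e+L cos θ2 = 0.2359;  centre 2 = (-0.1180, 0.2043, -0.0634)
φ3=240.0°: virtual centre (-0.0694, -0.1202, -0.1449), radius l
eliminate P² terms by subtracting sphere 1 from 2 and 3
plane₁₂: -0.5136x+0.4087y+0.1630z = 0.0194
det = 0.2937;  x = -0.0159+0.1335z,  y = 0.0275+-0.2311z
into |P−centre ₁|² = l²: 1.0712z² + 0.2357z + -0.2043 = 0;  Δ = 0.9310;  z = -0.5604 or 0.3403 → z<0 root = -0.5604
x = -0.0907, y = 0.1571

(-0.0907, 0.1571, -0.5604)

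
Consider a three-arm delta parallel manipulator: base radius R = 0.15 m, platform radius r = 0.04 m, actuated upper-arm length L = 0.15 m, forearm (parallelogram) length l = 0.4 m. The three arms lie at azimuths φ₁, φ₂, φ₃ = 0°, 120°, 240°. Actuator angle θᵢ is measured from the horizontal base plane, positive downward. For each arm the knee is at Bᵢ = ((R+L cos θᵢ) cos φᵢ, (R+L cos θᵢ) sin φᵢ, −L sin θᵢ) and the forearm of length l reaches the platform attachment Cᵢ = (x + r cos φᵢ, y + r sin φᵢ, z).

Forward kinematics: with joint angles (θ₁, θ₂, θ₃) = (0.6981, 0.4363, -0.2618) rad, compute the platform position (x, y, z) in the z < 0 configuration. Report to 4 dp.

(-0.0872, -0.0799, -0.3334)

O1 = (0.2249·cos0.0°, 0.2249·sin0.0°, -0.0964) = (0.2249, 0.0000, -0.0964)
O2 = (0.2459·cos120.0°, 0.2459·sin120.0°, -0.0634) = (-0.1230, 0.2130, -0.0634)
O3 = (0.2549·cos240.0°, 0.2549·sin240.0°, 0.0388) = (-0.1274, -0.2207, 0.0388)
eliminate P² terms by subtracting sphere 1 from 2 and 3
plane₁₂: -0.6958x+0.4260y+0.0661z = 0.0046
det = 0.6074;  x = -0.0080+0.2377z,  y = -0.0022+0.2332z
into |P−O₁|² = l²: 1.1109z² + 0.0811z + -0.0965 = 0;  Δ = 0.4352;  z = -0.3334 or 0.2604 → z<0 root = -0.3334
x = -0.0872, y = -0.0799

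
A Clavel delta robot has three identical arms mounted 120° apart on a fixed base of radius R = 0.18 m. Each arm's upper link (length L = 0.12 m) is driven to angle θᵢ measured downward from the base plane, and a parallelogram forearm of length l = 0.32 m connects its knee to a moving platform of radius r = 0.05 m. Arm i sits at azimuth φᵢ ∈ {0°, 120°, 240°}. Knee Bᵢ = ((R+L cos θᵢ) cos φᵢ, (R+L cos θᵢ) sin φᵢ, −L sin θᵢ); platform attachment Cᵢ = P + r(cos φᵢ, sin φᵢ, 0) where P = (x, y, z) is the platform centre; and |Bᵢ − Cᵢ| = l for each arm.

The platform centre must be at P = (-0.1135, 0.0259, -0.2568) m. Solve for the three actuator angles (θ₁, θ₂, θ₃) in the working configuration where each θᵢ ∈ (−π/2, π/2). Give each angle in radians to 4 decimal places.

φ1=0.0° → target in arm frame (-0.1135, 0.0259)
  A cos θ + B sin θ = C:  0.2435·cos θ + -0.2568·sin θ = -0.1580
  √(A²+B²)=0.3539;  θ1 = -0.8120+2.0335 ≈ 1.2215
φ2=120.0° → target in arm frame (0.0792, 0.0853)
  A=0.0508, B=-0.2568, C=(l²−L²−A²−y'²−z²)/(2L)=0.0508
  θ2 = atan2(B,A) + arccos(C/0.2618) = 0.0002
arm 3 (φ=240.0°): x'=0.0343, y'=-0.1112
  e−x'=0.0957;  (l²−L²−(e−x')²−y'²−z²)/2L = 0.0022
  γ=atan2(-0.2568,0.0957)=-1.2141;  ψ=arccos(0.0080)=1.5628;  θ3=γ+ψ≈0.3487

θ₁ = 1.2215, θ₂ = 0.0002, θ₃ = 0.3487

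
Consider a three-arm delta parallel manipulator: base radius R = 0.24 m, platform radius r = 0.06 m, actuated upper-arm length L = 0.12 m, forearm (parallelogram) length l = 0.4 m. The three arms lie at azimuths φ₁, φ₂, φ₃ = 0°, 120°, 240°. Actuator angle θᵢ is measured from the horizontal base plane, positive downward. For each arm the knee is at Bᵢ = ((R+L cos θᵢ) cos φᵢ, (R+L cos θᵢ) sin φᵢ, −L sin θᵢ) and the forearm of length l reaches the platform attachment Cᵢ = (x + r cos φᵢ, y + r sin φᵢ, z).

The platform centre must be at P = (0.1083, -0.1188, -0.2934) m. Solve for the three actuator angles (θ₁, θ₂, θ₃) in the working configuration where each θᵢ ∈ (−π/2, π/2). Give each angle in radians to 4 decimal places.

θ₁ = -0.3492, θ₂ = 1.3958, θ₃ = 0.1743

rotate P by −φ1: (0.1083, -0.1188, -0.2934)
  A=0.0717, B=-0.2934, C=(l²−L²−A²−y'²−z²)/(2L)=0.1678
  √(A²+B²)=0.3020;  θ1 = -1.3311+0.9819 ≈ -0.3492
arm 2 (φ=120.0°): x'=-0.1570, y'=-0.0344
  A=0.3370, B=-0.2934, C=(l²−L²−A²−y'²−z²)/(2L)=-0.2302
  √(A²+B²)=0.4469;  θ2 = -0.7163+2.1121 ≈ 1.3958
rotate P by −φ3: (0.0487, 0.1532, -0.2934)
  A cos θ + B sin θ = C:  0.1313·cos θ + -0.2934·sin θ = 0.0784
  θ3 = atan2(B,A) + arccos(C/0.3214) = 0.1743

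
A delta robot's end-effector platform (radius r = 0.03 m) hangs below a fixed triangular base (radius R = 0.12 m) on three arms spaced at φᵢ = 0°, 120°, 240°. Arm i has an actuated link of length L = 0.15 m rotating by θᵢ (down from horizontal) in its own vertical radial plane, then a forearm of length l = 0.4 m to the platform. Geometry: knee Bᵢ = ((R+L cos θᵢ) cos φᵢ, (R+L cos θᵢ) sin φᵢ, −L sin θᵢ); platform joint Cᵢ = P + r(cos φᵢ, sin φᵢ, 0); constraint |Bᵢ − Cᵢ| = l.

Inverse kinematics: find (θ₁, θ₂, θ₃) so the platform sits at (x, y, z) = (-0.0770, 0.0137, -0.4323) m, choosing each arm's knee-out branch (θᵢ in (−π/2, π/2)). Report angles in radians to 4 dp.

rotate P by −φ1: (-0.0770, 0.0137, -0.4323)
  A cos θ + B sin θ = C:  0.1670·cos θ + -0.4323·sin θ = -0.2582
  γ=atan2(-0.4323,0.1670)=-1.2022;  ψ=arccos(-0.5571)=2.1617;  θ1=γ+ψ≈0.9596
φ2=120.0° → target in arm frame (0.0504, 0.0598)
  A=0.0396, B=-0.4323, C=(l²−L²−A²−y'²−z²)/(2L)=-0.1818
  θ2 = atan2(B,A) + arccos(C/0.4341) = 0.5235
φ3=240.0° → target in arm frame (0.0266, -0.0735)
  e−x'=0.0634;  (l²−L²−(e−x')²−y'²−z²)/2L = -0.1960
  θ3 = atan2(B,A) + arccos(C/0.4369) = 0.6108

θ₁ = 0.9596, θ₂ = 0.5235, θ₃ = 0.6108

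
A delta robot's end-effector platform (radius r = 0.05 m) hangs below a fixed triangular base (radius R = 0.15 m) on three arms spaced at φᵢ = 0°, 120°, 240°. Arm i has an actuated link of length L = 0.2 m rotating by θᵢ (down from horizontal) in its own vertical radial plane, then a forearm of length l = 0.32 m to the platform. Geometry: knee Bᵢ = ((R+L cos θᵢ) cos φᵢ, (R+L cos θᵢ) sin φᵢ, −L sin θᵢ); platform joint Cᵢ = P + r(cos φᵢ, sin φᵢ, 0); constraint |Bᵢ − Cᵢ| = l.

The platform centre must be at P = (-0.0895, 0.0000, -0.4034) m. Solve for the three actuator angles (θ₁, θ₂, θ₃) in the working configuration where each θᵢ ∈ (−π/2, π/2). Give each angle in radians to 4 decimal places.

φ1=0.0° → target in arm frame (-0.0895, 0.0000)
  e−x'=0.1895;  (l²−L²−(e−x')²−y'²−z²)/2L = -0.3406
  θ1 = atan2(B,A) + arccos(C/0.4457) = 1.3090
arm 2 (φ=120.0°): x'=0.0447, y'=0.0775
  e−x'=0.0553;  (l²−L²−(e−x')²−y'²−z²)/2L = -0.2735
  √(A²+B²)=0.4072;  θ2 = -1.4347+2.3073 ≈ 0.8726
arm 3 (φ=240.0°): x'=0.0448, y'=-0.0775
  A=0.0552, B=-0.4034, C=(l²−L²−A²−y'²−z²)/(2L)=-0.2735
  θ3 = atan2(B,A) + arccos(C/0.4072) = 0.8726

θ₁ = 1.3090, θ₂ = 0.8726, θ₃ = 0.8726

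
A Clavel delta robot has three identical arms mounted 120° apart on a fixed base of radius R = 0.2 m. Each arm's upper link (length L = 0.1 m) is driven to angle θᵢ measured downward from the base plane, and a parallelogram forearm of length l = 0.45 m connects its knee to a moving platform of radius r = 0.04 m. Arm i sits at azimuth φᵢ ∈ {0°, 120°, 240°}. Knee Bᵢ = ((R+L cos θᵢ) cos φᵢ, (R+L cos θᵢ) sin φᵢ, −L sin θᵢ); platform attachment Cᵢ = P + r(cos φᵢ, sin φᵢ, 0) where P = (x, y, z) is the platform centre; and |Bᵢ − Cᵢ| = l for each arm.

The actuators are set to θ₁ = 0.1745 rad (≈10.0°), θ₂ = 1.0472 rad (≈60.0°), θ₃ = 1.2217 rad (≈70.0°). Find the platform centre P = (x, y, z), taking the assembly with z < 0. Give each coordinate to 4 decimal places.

φ1=0.0°: virtual centre (0.2585, 0.0000, -0.0174), radius l
arm 2 at φ=120.0°: e+L cos θ2 = 0.2100;  S2 = (-0.1050, 0.1819, -0.0866)
S3 = (0.1942·cos240.0°, 0.1942·sin240.0°, -0.0940) = (-0.0971, -0.1682, -0.0940)
|S₂|²−|S₁|² = -0.0155;  |S₃|²−|S₁|² = -0.0206
plane₁₂: -0.7270x+0.3637y+-0.1385z = -0.0155
Cramer: x(z) = 0.0252-0.2033z;  y(z) = 0.0078-0.0256z
into |P−S₁|² = l²: 1.0420z² + 0.1292z + -0.1477 = 0;  Δ = 0.6324;  z = -0.4436 or 0.3196 → z<0 root = -0.4436
x = 0.1154, y = 0.0192

(0.1154, 0.0192, -0.4436)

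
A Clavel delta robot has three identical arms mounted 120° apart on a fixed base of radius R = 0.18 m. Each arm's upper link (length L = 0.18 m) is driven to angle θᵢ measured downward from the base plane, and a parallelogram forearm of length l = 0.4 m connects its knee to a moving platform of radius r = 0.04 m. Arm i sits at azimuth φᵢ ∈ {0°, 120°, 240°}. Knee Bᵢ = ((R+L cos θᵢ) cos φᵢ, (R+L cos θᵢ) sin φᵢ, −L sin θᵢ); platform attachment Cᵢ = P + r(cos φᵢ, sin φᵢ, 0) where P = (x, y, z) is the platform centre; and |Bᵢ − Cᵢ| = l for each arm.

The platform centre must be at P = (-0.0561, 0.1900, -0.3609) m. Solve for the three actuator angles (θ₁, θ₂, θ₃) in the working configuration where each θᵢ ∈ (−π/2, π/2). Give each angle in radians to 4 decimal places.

arm 1 (φ=0.0°): x'=-0.0561, y'=0.1900
  A=0.1961, B=-0.3609, C=(l²−L²−A²−y'²−z²)/(2L)=-0.2145
  θ1 = atan2(B,A) + arccos(C/0.4107) = 1.0471
φ2=120.0° → target in arm frame (0.1926, -0.0464)
  A=-0.0526, B=-0.3609, C=(l²−L²−A²−y'²−z²)/(2L)=-0.0210
  γ=atan2(-0.3609,-0.0526)=-1.7155;  ψ=arccos(-0.0577)=1.6285;  θ2=γ+ψ≈-0.0870
arm 3 (φ=240.0°): x'=-0.1365, y'=-0.1436
  e−x'=0.2765;  (l²−L²−(e−x')²−y'²−z²)/2L = -0.2770
  θ3 = atan2(B,A) + arccos(C/0.4546) = 1.3088

θ₁ = 1.0471, θ₂ = -0.0870, θ₃ = 1.3088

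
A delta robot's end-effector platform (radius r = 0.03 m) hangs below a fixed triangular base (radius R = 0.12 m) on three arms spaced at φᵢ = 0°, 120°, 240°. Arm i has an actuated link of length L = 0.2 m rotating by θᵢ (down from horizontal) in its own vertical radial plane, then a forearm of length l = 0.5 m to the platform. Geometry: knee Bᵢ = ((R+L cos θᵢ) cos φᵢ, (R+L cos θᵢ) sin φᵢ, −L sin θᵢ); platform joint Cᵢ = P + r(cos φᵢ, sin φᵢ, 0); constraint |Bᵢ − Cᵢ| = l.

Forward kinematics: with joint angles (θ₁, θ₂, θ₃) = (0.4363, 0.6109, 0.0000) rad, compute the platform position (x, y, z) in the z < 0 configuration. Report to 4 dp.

arm 1 at φ=0.0°: ρ1 = 0.2713;  centre 1 = (0.2713, 0.0000, -0.0845)
φ2=120.0°: virtual centre (-0.1269, 0.2198, -0.1147), radius l
centre 3 = (0.2900·cos240.0°, 0.2900·sin240.0°, 0.0000) = (-0.1450, -0.2511, 0.0000)
subtract pairs → two planes through P
plane₁₂: -0.7964x+0.4396y+-0.0604z = -0.0031
det = 0.7660;  x = 0.0001+0.0574z,  y = -0.0069+0.2414z
sphere 1 gives Az²+Bz+C=0 with A=1.0616, B=0.1346, C=-0.1693;  B²−4AC=0.7370;  roots -0.4677, 0.3410;  negative root z = -0.4677
x = -0.0267, y = -0.1198

(-0.0267, -0.1198, -0.4677)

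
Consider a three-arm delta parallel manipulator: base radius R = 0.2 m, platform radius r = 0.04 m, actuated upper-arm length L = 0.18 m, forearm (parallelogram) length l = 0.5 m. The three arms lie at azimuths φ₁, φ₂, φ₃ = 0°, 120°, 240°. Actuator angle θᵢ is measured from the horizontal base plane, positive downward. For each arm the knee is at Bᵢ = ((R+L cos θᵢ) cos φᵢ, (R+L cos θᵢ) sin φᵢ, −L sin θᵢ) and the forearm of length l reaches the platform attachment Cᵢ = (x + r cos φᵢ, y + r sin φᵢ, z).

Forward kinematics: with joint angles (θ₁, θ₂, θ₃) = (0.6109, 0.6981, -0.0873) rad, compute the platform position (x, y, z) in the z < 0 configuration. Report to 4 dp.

O1 = (0.3074·cos0.0°, 0.3074·sin0.0°, -0.1032) = (0.3074, 0.0000, -0.1032)
φ2=120.0°: virtual centre (-0.1489, 0.2580, -0.1157), radius l
φ3=240.0°: virtual centre (-0.1697, -0.2939, 0.0157), radius l
eliminate P² terms by subtracting sphere 1 from 2 and 3
plane₁₂: -0.9128x+0.5160y+-0.0249z = -0.0031
det = 1.0288;  x = -0.0034+0.1051z,  y = -0.0119+0.2342z
into |P−O₁|² = l²: 1.0659z² + 0.1356z + -0.1426 = 0;  Δ = 0.6263;  z = -0.4349 or 0.3076 → z<0 root = -0.4349
x = -0.0491, y = -0.1137

(-0.0491, -0.1137, -0.4349)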